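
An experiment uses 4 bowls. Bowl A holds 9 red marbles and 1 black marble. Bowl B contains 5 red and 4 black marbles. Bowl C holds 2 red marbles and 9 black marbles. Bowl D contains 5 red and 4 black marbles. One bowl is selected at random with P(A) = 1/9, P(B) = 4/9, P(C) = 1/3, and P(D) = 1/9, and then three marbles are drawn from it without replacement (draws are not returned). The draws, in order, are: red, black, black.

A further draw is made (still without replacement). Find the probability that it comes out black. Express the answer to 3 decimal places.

Compute the likelihood of the observed sequence for each case: P(data | bowl A) = (9/10)(1/9)(0/8) = 0; P(data | bowl B) = (5/9)(4/8)(3/7) = 0.11905; P(data | bowl C) = (2/11)(9/10)(8/9) = 0.14545; P(data | bowl D) = (5/9)(4/8)(3/7) = 0.11905.
Weighting by the prior gives 1/9 · 0 = 0, 4/9 · 0.11905 = 0.05291, 1/3 · 0.14545 = 0.048485, 1/9 · 0.11905 = 0.013228; with total 0.11462.
The posterior is then P(bowl A | data) = 0, P(bowl B | data) = 0.4616, P(bowl C | data) = 0.423, P(bowl D | data) = 0.1154.
So P(black next | data) = Σ P(black next | H) P(H | data) = (1/3)(0.4616) + (7/8)(0.423) + (1/3)(0.1154) = 0.56246.

0.562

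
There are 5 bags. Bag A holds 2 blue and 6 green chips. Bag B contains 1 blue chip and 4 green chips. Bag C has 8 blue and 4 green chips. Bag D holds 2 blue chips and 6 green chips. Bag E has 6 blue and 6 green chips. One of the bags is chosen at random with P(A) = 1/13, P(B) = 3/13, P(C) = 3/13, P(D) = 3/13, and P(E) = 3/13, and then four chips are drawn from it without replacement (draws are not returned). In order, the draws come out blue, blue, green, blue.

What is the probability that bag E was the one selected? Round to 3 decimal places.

0.349

For each hypothesis, P(data | H) works out to: P(data | bag A) = (2/8)(1/7)(6/6)(0/5) = 0; P(data | bag B) = (1/5)(0/4) = 0; P(data | bag C) = (8/12)(7/11)(4/10)(6/9) = 0.11313; P(data | bag D) = (2/8)(1/7)(6/6)(0/5) = 0; P(data | bag E) = (6/12)(5/11)(6/10)(4/9) = 0.060606.
Weighting by the prior gives 1/13 · 0 = 0, 3/13 · 0 = 0, 3/13 · 0.11313 = 0.026107, 3/13 · 0 = 0, 3/13 · 0.060606 = 0.013986; summing to 0.040093.
By Bayes' rule, P(bag E | data) = (0.013986) / (0.040093) = 0.34884.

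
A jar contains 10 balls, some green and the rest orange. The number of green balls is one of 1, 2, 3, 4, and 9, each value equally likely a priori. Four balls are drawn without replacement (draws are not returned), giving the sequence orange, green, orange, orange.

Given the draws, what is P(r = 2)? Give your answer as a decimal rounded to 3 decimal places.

0.294

Under each hypothesis, the probability of the observed sequence is: P(data | r = 1) = (9/10)(1/9)(8/8)(7/7) = 0.1; P(data | r = 2) = (8/10)(2/9)(7/8)(6/7) = 0.13333; P(data | r = 3) = (7/10)(3/9)(6/8)(5/7) = 0.125; P(data | r = 4) = (6/10)(4/9)(5/8)(4/7) = 0.095238; P(data | r = 9) = (1/10)(9/9)(0/8) = 0.
The prior-weighted likelihoods are 1/5 · 0.1 = 0.02, 1/5 · 0.13333 = 0.026667, 1/5 · 0.125 = 0.025, 1/5 · 0.095238 = 0.019048, 1/5 · 0 = 0; these sum to 0.090714.
By Bayes' rule, P(r = 2 | data) = (0.026667) / (0.090714) = 0.29396.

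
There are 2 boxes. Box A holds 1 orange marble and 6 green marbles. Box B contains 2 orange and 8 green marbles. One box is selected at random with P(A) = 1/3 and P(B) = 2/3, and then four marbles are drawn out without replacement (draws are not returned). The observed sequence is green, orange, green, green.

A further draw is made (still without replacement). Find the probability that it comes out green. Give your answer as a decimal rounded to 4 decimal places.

The likelihood of the observed sequence under each hypothesis: P(data | box A) = (6/7)(1/6)(5/5)(4/4) = 1/7; P(data | box B) = (8/10)(2/9)(7/8)(6/7) = 2/15.
Multiplying each by its prior: 1/3 · 1/7 = 1/21, 2/3 · 2/15 = 4/45; summing to 43/315.
Normalising, the posterior is P(box A | data) = 15/43, P(box B | data) = 28/43.
Averaging over the posterior, P(green next | data) = (1)(15/43) + (5/6)(28/43) = 115/129.

0.8915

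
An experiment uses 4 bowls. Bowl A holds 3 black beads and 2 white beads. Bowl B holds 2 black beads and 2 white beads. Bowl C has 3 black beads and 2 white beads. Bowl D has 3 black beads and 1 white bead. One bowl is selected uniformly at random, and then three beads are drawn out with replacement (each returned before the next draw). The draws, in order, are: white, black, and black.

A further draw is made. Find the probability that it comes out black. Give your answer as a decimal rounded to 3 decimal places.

0.616

Compute the likelihood of the observed sequence for each case: P(data | bowl A) = (2/5)(3/5)(3/5) = 0.144; P(data | bowl B) = (2/4)(2/4)(2/4) = 0.125; P(data | bowl C) = (2/5)(3/5)(3/5) = 0.144; P(data | bowl D) = (1/4)(3/4)(3/4) = 0.14062.
The prior-weighted likelihoods are 1/4 · 0.144 = 0.036, 1/4 · 0.125 = 0.03125, 1/4 · 0.144 = 0.036, 1/4 · 0.14062 = 0.035156; these sum to 0.13841.
Dividing through by the total gives posterior P(bowl A | data) = 0.2601, P(bowl B | data) = 0.22578, P(bowl C | data) = 0.2601, P(bowl D | data) = 0.25401.
So P(black next | data) = Σ P(black next | H) P(H | data) = (3/5)(0.2601) + (1/2)(0.22578) + (3/5)(0.2601) + (3/4)(0.25401) = 0.61552.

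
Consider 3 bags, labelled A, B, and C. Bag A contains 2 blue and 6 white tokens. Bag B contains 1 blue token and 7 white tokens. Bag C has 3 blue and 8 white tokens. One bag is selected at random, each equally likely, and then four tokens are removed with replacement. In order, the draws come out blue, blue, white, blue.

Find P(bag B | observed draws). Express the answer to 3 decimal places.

0.061

The likelihood of the observed sequence under each hypothesis: P(data | bag A) = (2/8)(2/8)(6/8)(2/8) = 0.011719; P(data | bag B) = (1/8)(1/8)(7/8)(1/8) = 0.001709; P(data | bag C) = (3/11)(3/11)(8/11)(3/11) = 0.014753.
The prior-weighted likelihoods are 1/3 · 0.011719 = 0.0039062, 1/3 · 0.001709 = 0.00056966, 1/3 · 0.014753 = 0.0049177; these sum to 0.0093936.
So P(bag B | data) = (0.00056966) / (0.0093936) = 0.060644.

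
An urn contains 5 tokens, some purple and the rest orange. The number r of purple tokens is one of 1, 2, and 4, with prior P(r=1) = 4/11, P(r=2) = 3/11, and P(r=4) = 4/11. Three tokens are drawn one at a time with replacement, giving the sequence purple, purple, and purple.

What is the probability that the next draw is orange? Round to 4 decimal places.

The likelihood of the observed sequence under each hypothesis: P(data | r = 1) = (1/5)(1/5)(1/5) = 0.008; P(data | r = 2) = (2/5)(2/5)(2/5) = 0.064; P(data | r = 4) = (4/5)(4/5)(4/5) = 0.512.
The prior-weighted likelihoods are 4/11 · 0.008 = 0.0029091, 3/11 · 0.064 = 0.017455, 4/11 · 0.512 = 0.18618; summing to 0.20655.
Normalising, the posterior is P(r = 1 | data) = 0.014085, P(r = 2 | data) = 0.084507, P(r = 4 | data) = 0.90141.
So P(orange next | data) = Σ P(orange next | H) P(H | data) = (4/5)(0.014085) + (3/5)(0.084507) + (1/5)(0.90141) = 0.24225.

0.2423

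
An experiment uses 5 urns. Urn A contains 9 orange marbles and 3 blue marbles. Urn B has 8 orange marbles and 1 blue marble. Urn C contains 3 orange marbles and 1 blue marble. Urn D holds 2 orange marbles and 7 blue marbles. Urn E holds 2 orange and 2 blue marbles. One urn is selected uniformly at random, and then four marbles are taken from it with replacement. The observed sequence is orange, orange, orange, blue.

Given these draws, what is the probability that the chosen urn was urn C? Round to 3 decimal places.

Compute the likelihood of the observed sequence for each case: P(data | urn A) = (9/12)(9/12)(9/12)(3/12) = 0.10547; P(data | urn B) = (8/9)(8/9)(8/9)(1/9) = 0.078037; P(data | urn C) = (3/4)(3/4)(3/4)(1/4) = 0.10547; P(data | urn D) = (2/9)(2/9)(2/9)(7/9) = 0.0085353; P(data | urn E) = (2/4)(2/4)(2/4)(2/4) = 0.0625.
Weighting by the prior gives 1/5 · 0.10547 = 0.021094, 1/5 · 0.078037 = 0.015607, 1/5 · 0.10547 = 0.021094, 1/5 · 0.0085353 = 0.0017071, 1/5 · 0.0625 = 0.0125; summing to 0.072002.
Therefore the posterior P(urn C | data) = (0.021094) / (0.072002) = 0.29296.

0.293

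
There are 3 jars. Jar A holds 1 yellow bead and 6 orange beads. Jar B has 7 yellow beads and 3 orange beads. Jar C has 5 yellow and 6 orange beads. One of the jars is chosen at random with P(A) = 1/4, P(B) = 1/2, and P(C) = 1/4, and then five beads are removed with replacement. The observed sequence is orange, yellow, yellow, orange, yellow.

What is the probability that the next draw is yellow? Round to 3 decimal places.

Under each hypothesis, the probability of the observed sequence is: P(data | jar A) = (6/7)(1/7)(1/7)(6/7)(1/7) = 0.002142; P(data | jar B) = (3/10)(7/10)(7/10)(3/10)(7/10) = 0.03087; P(data | jar C) = (6/11)(5/11)(5/11)(6/11)(5/11) = 0.027941.
The prior-weighted likelihoods are 1/4 · 0.002142 = 0.00053549, 1/2 · 0.03087 = 0.015435, 1/4 · 0.027941 = 0.0069854; these sum to 0.022956.
Dividing through by the total gives posterior P(jar A | data) = 0.023327, P(jar B | data) = 0.67238, P(jar C | data) = 0.3043.
The predictive probability is P(yellow next | data) = (1/7)(0.023327) + (7/10)(0.67238) + (5/11)(0.3043) = 0.61231.

0.612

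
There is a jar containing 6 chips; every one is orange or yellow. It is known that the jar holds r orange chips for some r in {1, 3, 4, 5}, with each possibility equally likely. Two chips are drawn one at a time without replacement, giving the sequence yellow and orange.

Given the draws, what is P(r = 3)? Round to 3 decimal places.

0.333

The likelihood of the observed sequence under each hypothesis: P(data | r = 1) = (5/6)(1/5) = 1/6; P(data | r = 3) = (3/6)(3/5) = 3/10; P(data | r = 4) = (2/6)(4/5) = 4/15; P(data | r = 5) = (1/6)(5/5) = 1/6.
Weighting by the prior gives 1/4 · 1/6 = 1/24, 1/4 · 3/10 = 3/40, 1/4 · 4/15 = 1/15, 1/4 · 1/6 = 1/24; these sum to 9/40.
Therefore the posterior P(r = 3 | data) = (3/40) / (9/40) = 1/3.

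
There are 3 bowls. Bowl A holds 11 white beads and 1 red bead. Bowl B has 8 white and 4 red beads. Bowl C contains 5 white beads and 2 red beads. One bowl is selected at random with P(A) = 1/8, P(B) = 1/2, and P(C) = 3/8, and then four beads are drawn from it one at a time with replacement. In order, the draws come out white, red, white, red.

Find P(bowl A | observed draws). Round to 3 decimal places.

For each hypothesis, P(data | H) works out to: P(data | bowl A) = (11/12)(1/12)(11/12)(1/12) = 0.0058353; P(data | bowl B) = (8/12)(4/12)(8/12)(4/12) = 0.049383; P(data | bowl C) = (5/7)(2/7)(5/7)(2/7) = 0.041649.
Weighting by the prior gives 1/8 · 0.0058353 = 0.00072941, 1/2 · 0.049383 = 0.024691, 3/8 · 0.041649 = 0.015618; with total 0.041039.
Hence P(bowl A | data) = (0.00072941) / (0.041039) = 0.017773.

0.018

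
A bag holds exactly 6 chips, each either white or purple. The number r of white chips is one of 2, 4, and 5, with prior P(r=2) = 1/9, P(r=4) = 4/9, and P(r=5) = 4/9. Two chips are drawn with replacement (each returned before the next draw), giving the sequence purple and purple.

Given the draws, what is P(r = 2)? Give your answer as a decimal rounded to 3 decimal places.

The likelihood of the observed sequence under each hypothesis: P(data | r = 2) = (4/6)(4/6) = 4/9; P(data | r = 4) = (2/6)(2/6) = 1/9; P(data | r = 5) = (1/6)(1/6) = 1/36.
Weighting by the prior gives 1/9 · 4/9 = 4/81, 4/9 · 1/9 = 4/81, 4/9 · 1/36 = 1/81; with total 1/9.
By Bayes' rule, P(r = 2 | data) = (4/81) / (1/9) = 4/9.

0.444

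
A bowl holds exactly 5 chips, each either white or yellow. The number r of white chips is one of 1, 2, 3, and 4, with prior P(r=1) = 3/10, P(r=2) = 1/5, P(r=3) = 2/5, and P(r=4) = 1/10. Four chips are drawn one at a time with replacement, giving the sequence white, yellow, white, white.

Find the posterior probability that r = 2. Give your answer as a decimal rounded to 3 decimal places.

The likelihood of the observed sequence under each hypothesis: P(data | r = 1) = (1/5)(4/5)(1/5)(1/5) = 0.0064; P(data | r = 2) = (2/5)(3/5)(2/5)(2/5) = 0.0384; P(data | r = 3) = (3/5)(2/5)(3/5)(3/5) = 0.0864; P(data | r = 4) = (4/5)(1/5)(4/5)(4/5) = 0.1024.
Weighting by the prior gives 3/10 · 0.0064 = 0.00192, 1/5 · 0.0384 = 0.00768, 2/5 · 0.0864 = 0.03456, 1/10 · 0.1024 = 0.01024; with total 0.0544.
By Bayes' rule, P(r = 2 | data) = (0.00768) / (0.0544) = 0.14118.

0.141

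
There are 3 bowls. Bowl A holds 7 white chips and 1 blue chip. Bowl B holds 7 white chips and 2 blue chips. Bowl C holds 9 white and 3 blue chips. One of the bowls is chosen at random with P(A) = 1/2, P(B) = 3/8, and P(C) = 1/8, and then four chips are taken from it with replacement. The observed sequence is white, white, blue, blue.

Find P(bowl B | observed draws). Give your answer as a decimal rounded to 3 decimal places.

0.519

Compute the likelihood of the observed sequence for each case: P(data | bowl A) = (7/8)(7/8)(1/8)(1/8) = 0.011963; P(data | bowl B) = (7/9)(7/9)(2/9)(2/9) = 0.029873; P(data | bowl C) = (9/12)(9/12)(3/12)(3/12) = 0.035156.
Multiplying each by its prior: 1/2 · 0.011963 = 0.0059814, 3/8 · 0.029873 = 0.011203, 1/8 · 0.035156 = 0.0043945; with total 0.021579.
Therefore the posterior P(bowl B | data) = (0.011203) / (0.021579) = 0.51915.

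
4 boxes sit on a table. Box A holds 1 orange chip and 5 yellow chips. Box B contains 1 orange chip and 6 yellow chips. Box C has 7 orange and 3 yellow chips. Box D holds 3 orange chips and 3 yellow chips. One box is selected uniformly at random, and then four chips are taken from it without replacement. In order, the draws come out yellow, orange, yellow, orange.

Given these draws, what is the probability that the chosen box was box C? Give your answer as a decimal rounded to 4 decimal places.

0.3333

The likelihood of the observed sequence under each hypothesis: P(data | box A) = (5/6)(1/5)(4/4)(0/3) = 0; P(data | box B) = (6/7)(1/6)(5/5)(0/4) = 0; P(data | box C) = (3/10)(7/9)(2/8)(6/7) = 1/20; P(data | box D) = (3/6)(3/5)(2/4)(2/3) = 1/10.
The prior-weighted likelihoods are 1/4 · 0 = 0, 1/4 · 0 = 0, 1/4 · 1/20 = 1/80, 1/4 · 1/10 = 1/40; these sum to 3/80.
Therefore the posterior P(box C | data) = (1/80) / (3/80) = 1/3.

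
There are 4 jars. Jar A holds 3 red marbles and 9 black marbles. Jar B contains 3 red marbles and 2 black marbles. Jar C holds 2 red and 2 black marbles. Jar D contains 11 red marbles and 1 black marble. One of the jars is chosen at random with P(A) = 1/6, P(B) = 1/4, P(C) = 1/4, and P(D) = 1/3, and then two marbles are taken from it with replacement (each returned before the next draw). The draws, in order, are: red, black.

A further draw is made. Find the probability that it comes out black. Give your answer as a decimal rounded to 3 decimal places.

0.451

Compute the likelihood of the observed sequence for each case: P(data | jar A) = (3/12)(9/12) = 0.1875; P(data | jar B) = (3/5)(2/5) = 0.24; P(data | jar C) = (2/4)(2/4) = 0.25; P(data | jar D) = (11/12)(1/12) = 0.076389.
Multiplying each by its prior: 1/6 · 0.1875 = 0.03125, 1/4 · 0.24 = 0.06, 1/4 · 0.25 = 0.0625, 1/3 · 0.076389 = 0.025463; summing to 0.17921.
The posterior is then P(jar A | data) = 0.17437, P(jar B | data) = 0.3348, P(jar C | data) = 0.34875, P(jar D | data) = 0.14208.
So P(black next | data) = Σ P(black next | H) P(H | data) = (3/4)(0.17437) + (2/5)(0.3348) + (1/2)(0.34875) + (1/12)(0.14208) = 0.45091.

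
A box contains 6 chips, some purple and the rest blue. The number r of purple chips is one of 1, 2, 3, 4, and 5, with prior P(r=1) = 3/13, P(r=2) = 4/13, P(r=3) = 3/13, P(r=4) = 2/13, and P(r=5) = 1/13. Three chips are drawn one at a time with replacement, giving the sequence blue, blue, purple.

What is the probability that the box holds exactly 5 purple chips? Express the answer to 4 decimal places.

Compute the likelihood of the observed sequence for each case: P(data | r = 1) = (5/6)(5/6)(1/6) = 0.11574; P(data | r = 2) = (4/6)(4/6)(2/6) = 0.14815; P(data | r = 3) = (3/6)(3/6)(3/6) = 0.125; P(data | r = 4) = (2/6)(2/6)(4/6) = 0.074074; P(data | r = 5) = (1/6)(1/6)(5/6) = 0.023148.
Weighting by the prior gives 3/13 · 0.11574 = 0.026709, 4/13 · 0.14815 = 0.045584, 3/13 · 0.125 = 0.028846, 2/13 · 0.074074 = 0.011396, 1/13 · 0.023148 = 0.0017806; summing to 0.11432.
Hence P(r = 5 | data) = (0.0017806) / (0.11432) = 0.015576.

0.0156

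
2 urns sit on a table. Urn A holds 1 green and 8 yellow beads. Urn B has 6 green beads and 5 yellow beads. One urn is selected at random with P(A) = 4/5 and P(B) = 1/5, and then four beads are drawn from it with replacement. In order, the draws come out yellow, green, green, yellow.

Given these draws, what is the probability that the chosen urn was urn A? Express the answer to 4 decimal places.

0.3883

The likelihood of the observed sequence under each hypothesis: P(data | urn A) = (8/9)(1/9)(1/9)(8/9) = 0.0097546; P(data | urn B) = (5/11)(6/11)(6/11)(5/11) = 0.061471.
The prior-weighted likelihoods are 4/5 · 0.0097546 = 0.0078037, 1/5 · 0.061471 = 0.012294; these sum to 0.020098.
Hence P(urn A | data) = (0.0078037) / (0.020098) = 0.38828.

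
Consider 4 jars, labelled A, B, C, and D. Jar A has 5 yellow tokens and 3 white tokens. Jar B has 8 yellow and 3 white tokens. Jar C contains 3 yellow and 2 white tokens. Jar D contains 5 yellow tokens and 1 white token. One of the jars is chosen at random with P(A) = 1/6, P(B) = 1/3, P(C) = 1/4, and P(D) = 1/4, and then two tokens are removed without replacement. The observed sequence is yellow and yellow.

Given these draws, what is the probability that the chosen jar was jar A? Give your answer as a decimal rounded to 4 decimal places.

0.1264

Compute the likelihood of the observed sequence for each case: P(data | jar A) = (5/8)(4/7) = 0.35714; P(data | jar B) = (8/11)(7/10) = 0.50909; P(data | jar C) = (3/5)(2/4) = 0.3; P(data | jar D) = (5/6)(4/5) = 0.66667.
Multiplying each by its prior: 1/6 · 0.35714 = 0.059524, 1/3 · 0.50909 = 0.1697, 1/4 · 0.3 = 0.075, 1/4 · 0.66667 = 0.16667; these sum to 0.47089.
So P(jar A | data) = (0.059524) / (0.47089) = 0.12641.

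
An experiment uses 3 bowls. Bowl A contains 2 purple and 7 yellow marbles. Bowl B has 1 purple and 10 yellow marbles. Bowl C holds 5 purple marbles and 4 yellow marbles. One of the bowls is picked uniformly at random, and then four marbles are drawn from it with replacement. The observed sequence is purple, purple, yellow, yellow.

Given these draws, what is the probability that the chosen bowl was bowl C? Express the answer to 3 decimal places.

0.624

Under each hypothesis, the probability of the observed sequence is: P(data | bowl A) = (2/9)(2/9)(7/9)(7/9) = 0.029873; P(data | bowl B) = (1/11)(1/11)(10/11)(10/11) = 0.0068301; P(data | bowl C) = (5/9)(5/9)(4/9)(4/9) = 0.060966.
Multiplying each by its prior: 1/3 · 0.029873 = 0.0099578, 1/3 · 0.0068301 = 0.0022767, 1/3 · 0.060966 = 0.020322; with total 0.032557.
By Bayes' rule, P(bowl C | data) = (0.020322) / (0.032557) = 0.62421.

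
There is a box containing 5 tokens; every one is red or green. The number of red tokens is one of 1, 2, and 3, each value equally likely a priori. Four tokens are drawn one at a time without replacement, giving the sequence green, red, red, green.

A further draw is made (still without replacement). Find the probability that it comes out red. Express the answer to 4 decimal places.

0.5000

The likelihood of the observed sequence under each hypothesis: P(data | r = 1) = (4/5)(1/4)(0/3) = 0; P(data | r = 2) = (3/5)(2/4)(1/3)(2/2) = 1/10; P(data | r = 3) = (2/5)(3/4)(2/3)(1/2) = 1/10.
Weighting by the prior gives 1/3 · 0 = 0, 1/3 · 1/10 = 1/30, 1/3 · 1/10 = 1/30; with total 1/15.
Dividing through by the total gives posterior P(r = 1 | data) = 0, P(r = 2 | data) = 1/2, P(r = 3 | data) = 1/2.
Averaging over the posterior, P(red next | data) = (0)(1/2) + (1)(1/2) = 1/2.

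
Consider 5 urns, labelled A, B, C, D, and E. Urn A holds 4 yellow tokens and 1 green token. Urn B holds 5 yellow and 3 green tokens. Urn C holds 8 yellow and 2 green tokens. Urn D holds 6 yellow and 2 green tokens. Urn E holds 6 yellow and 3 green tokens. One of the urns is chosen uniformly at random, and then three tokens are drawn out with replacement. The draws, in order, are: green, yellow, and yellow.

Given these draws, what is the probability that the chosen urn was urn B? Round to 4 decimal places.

The likelihood of the observed sequence under each hypothesis: P(data | urn A) = (1/5)(4/5)(4/5) = 0.128; P(data | urn B) = (3/8)(5/8)(5/8) = 0.14648; P(data | urn C) = (2/10)(8/10)(8/10) = 0.128; P(data | urn D) = (2/8)(6/8)(6/8) = 0.14062; P(data | urn E) = (3/9)(6/9)(6/9) = 0.14815.
Weighting by the prior gives 1/5 · 0.128 = 0.0256, 1/5 · 0.14648 = 0.029297, 1/5 · 0.128 = 0.0256, 1/5 · 0.14062 = 0.028125, 1/5 · 0.14815 = 0.02963; these sum to 0.13825.
So P(urn B | data) = (0.029297) / (0.13825) = 0.21191.

0.2119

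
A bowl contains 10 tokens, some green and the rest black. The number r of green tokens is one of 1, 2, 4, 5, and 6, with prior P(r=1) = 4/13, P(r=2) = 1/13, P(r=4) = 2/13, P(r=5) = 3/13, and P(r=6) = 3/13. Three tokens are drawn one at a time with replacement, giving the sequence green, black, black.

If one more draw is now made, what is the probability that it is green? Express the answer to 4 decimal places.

0.3803

The likelihood of the observed sequence under each hypothesis: P(data | r = 1) = (1/10)(9/10)(9/10) = 0.081; P(data | r = 2) = (2/10)(8/10)(8/10) = 0.128; P(data | r = 4) = (4/10)(6/10)(6/10) = 0.144; P(data | r = 5) = (5/10)(5/10)(5/10) = 0.125; P(data | r = 6) = (6/10)(4/10)(4/10) = 0.096.
The prior-weighted likelihoods are 4/13 · 0.081 = 0.024923, 1/13 · 0.128 = 0.0098462, 2/13 · 0.144 = 0.022154, 3/13 · 0.125 = 0.028846, 3/13 · 0.096 = 0.022154; with total 0.10792.
Normalising, the posterior is P(r = 1 | data) = 0.23093, P(r = 2 | data) = 0.091233, P(r = 4 | data) = 0.20527, P(r = 5 | data) = 0.26728, P(r = 6 | data) = 0.20527.
So P(green next | data) = Σ P(green next | H) P(H | data) = (1/10)(0.23093) + (1/5)(0.091233) + (2/5)(0.20527) + (1/2)(0.26728) + (3/5)(0.20527) = 0.38026.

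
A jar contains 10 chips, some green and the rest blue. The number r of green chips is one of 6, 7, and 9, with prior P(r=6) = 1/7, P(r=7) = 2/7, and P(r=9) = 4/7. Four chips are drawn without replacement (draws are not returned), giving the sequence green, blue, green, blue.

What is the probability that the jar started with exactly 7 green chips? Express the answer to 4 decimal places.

Under each hypothesis, the probability of the observed sequence is: P(data | r = 6) = (6/10)(4/9)(5/8)(3/7) = 1/14; P(data | r = 7) = (7/10)(3/9)(6/8)(2/7) = 1/20; P(data | r = 9) = (9/10)(1/9)(8/8)(0/7) = 0.
Multiplying each by its prior: 1/7 · 1/14 = 1/98, 2/7 · 1/20 = 1/70, 4/7 · 0 = 0; these sum to 6/245.
Therefore the posterior P(r = 7 | data) = (1/70) / (6/245) = 7/12.

0.5833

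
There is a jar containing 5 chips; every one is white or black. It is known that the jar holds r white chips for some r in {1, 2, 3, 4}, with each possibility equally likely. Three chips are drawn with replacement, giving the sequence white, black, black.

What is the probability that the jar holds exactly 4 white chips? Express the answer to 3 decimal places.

For each hypothesis, P(data | H) works out to: P(data | r = 1) = (1/5)(4/5)(4/5) = 16/125; P(data | r = 2) = (2/5)(3/5)(3/5) = 18/125; P(data | r = 3) = (3/5)(2/5)(2/5) = 12/125; P(data | r = 4) = (4/5)(1/5)(1/5) = 4/125.
The prior-weighted likelihoods are 1/4 · 16/125 = 4/125, 1/4 · 18/125 = 9/250, 1/4 · 12/125 = 3/125, 1/4 · 4/125 = 1/125; these sum to 1/10.
Hence P(r = 4 | data) = (1/125) / (1/10) = 2/25.

0.080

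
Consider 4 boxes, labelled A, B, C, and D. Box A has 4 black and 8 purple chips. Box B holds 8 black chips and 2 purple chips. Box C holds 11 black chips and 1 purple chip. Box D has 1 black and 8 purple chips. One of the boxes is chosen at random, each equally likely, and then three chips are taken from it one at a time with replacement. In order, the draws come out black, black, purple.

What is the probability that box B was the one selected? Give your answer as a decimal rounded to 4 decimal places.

0.4522

Under each hypothesis, the probability of the observed sequence is: P(data | box A) = (4/12)(4/12)(8/12) = 0.074074; P(data | box B) = (8/10)(8/10)(2/10) = 0.128; P(data | box C) = (11/12)(11/12)(1/12) = 0.070023; P(data | box D) = (1/9)(1/9)(8/9) = 0.010974.
The prior-weighted likelihoods are 1/4 · 0.074074 = 0.018519, 1/4 · 0.128 = 0.032, 1/4 · 0.070023 = 0.017506, 1/4 · 0.010974 = 0.0027435; these sum to 0.070768.
So P(box B | data) = (0.032) / (0.070768) = 0.45218.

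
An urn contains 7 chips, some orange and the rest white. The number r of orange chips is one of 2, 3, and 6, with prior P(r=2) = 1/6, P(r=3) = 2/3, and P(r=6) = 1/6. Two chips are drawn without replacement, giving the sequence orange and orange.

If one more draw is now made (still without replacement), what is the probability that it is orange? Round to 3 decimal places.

0.514

For each hypothesis, P(data | H) works out to: P(data | r = 2) = (2/7)(1/6) = 1/21; P(data | r = 3) = (3/7)(2/6) = 1/7; P(data | r = 6) = (6/7)(5/6) = 5/7.
Weighting by the prior gives 1/6 · 1/21 = 1/126, 2/3 · 1/7 = 2/21, 1/6 · 5/7 = 5/42; these sum to 2/9.
Dividing through by the total gives posterior P(r = 2 | data) = 1/28, P(r = 3 | data) = 3/7, P(r = 6 | data) = 15/28.
The predictive probability is P(orange next | data) = (0)(1/28) + (1/5)(3/7) + (4/5)(15/28) = 18/35.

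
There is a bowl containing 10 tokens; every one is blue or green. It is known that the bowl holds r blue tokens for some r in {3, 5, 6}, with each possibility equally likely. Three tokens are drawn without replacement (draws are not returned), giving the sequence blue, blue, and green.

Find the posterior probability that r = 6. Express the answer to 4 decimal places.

0.4580

Compute the likelihood of the observed sequence for each case: P(data | r = 3) = (3/10)(2/9)(7/8) = 0.058333; P(data | r = 5) = (5/10)(4/9)(5/8) = 0.13889; P(data | r = 6) = (6/10)(5/9)(4/8) = 0.16667.
The prior-weighted likelihoods are 1/3 · 0.058333 = 0.019444, 1/3 · 0.13889 = 0.046296, 1/3 · 0.16667 = 0.055556; summing to 0.1213.
Hence P(r = 6 | data) = (0.055556) / (0.1213) = 0.45802.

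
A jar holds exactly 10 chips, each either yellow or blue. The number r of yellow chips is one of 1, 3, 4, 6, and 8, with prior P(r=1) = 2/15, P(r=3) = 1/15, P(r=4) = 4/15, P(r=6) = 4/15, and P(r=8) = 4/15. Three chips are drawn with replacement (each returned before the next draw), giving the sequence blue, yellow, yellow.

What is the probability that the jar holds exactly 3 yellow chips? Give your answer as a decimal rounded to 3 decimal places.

For each hypothesis, P(data | H) works out to: P(data | r = 1) = (9/10)(1/10)(1/10) = 0.009; P(data | r = 3) = (7/10)(3/10)(3/10) = 0.063; P(data | r = 4) = (6/10)(4/10)(4/10) = 0.096; P(data | r = 6) = (4/10)(6/10)(6/10) = 0.144; P(data | r = 8) = (2/10)(8/10)(8/10) = 0.128.
Weighting by the prior gives 2/15 · 0.009 = 0.0012, 1/15 · 0.063 = 0.0042, 4/15 · 0.096 = 0.0256, 4/15 · 0.144 = 0.0384, 4/15 · 0.128 = 0.034133; these sum to 0.10353.
Hence P(r = 3 | data) = (0.0042) / (0.10353) = 0.040567.

0.041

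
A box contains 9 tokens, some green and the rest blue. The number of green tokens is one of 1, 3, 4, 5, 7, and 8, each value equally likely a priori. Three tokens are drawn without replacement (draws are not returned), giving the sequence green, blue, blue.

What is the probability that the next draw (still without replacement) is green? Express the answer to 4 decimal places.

0.4133

The likelihood of the observed sequence under each hypothesis: P(data | r = 1) = (1/9)(8/8)(7/7) = 1/9; P(data | r = 3) = (3/9)(6/8)(5/7) = 5/28; P(data | r = 4) = (4/9)(5/8)(4/7) = 10/63; P(data | r = 5) = (5/9)(4/8)(3/7) = 5/42; P(data | r = 7) = (7/9)(2/8)(1/7) = 1/36; P(data | r = 8) = (8/9)(1/8)(0/7) = 0.
The prior-weighted likelihoods are 1/6 · 1/9 = 1/54, 1/6 · 5/28 = 5/168, 1/6 · 10/63 = 5/189, 1/6 · 5/42 = 5/252, 1/6 · 1/36 = 1/216, 1/6 · 0 = 0; summing to 25/252.
Normalising, the posterior is P(r = 1 | data) = 14/75, P(r = 3 | data) = 3/10, P(r = 4 | data) = 4/15, P(r = 5 | data) = 1/5, P(r = 7 | data) = 7/150, P(r = 8 | data) = 0.
So P(green next | data) = Σ P(green next | H) P(H | data) = (0)(14/75) + (1/3)(3/10) + (1/2)(4/15) + (2/3)(1/5) + (1)(7/150) = 31/75.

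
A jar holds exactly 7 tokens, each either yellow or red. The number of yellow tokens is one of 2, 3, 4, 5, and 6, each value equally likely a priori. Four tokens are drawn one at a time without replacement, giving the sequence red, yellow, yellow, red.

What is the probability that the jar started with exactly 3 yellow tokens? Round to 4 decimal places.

0.3214

The likelihood of the observed sequence under each hypothesis: P(data | r = 2) = (5/7)(2/6)(1/5)(4/4) = 1/21; P(data | r = 3) = (4/7)(3/6)(2/5)(3/4) = 3/35; P(data | r = 4) = (3/7)(4/6)(3/5)(2/4) = 3/35; P(data | r = 5) = (2/7)(5/6)(4/5)(1/4) = 1/21; P(data | r = 6) = (1/7)(6/6)(5/5)(0/4) = 0.
The prior-weighted likelihoods are 1/5 · 1/21 = 1/105, 1/5 · 3/35 = 3/175, 1/5 · 3/35 = 3/175, 1/5 · 1/21 = 1/105, 1/5 · 0 = 0; with total 4/75.
Hence P(r = 3 | data) = (3/175) / (4/75) = 9/28.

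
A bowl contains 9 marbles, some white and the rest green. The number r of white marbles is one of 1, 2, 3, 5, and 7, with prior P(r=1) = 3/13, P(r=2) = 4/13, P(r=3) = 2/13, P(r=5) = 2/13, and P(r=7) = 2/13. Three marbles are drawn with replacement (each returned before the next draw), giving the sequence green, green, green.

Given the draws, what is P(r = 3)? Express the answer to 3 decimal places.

The likelihood of the observed sequence under each hypothesis: P(data | r = 1) = (8/9)(8/9)(8/9) = 0.70233; P(data | r = 2) = (7/9)(7/9)(7/9) = 0.47051; P(data | r = 3) = (6/9)(6/9)(6/9) = 0.2963; P(data | r = 5) = (4/9)(4/9)(4/9) = 0.087791; P(data | r = 7) = (2/9)(2/9)(2/9) = 0.010974.
Multiplying each by its prior: 3/13 · 0.70233 = 0.16208, 4/13 · 0.47051 = 0.14477, 2/13 · 0.2963 = 0.045584, 2/13 · 0.087791 = 0.013506, 2/13 · 0.010974 = 0.0016883; summing to 0.36763.
Therefore the posterior P(r = 3 | data) = (0.045584) / (0.36763) = 0.124.

0.124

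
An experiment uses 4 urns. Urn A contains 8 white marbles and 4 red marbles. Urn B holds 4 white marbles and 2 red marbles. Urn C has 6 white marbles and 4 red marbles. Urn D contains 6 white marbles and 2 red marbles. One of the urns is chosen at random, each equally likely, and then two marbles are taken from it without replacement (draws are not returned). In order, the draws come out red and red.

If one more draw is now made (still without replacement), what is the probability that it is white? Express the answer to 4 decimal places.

0.8423

Under each hypothesis, the probability of the observed sequence is: P(data | urn A) = (4/12)(3/11) = 0.090909; P(data | urn B) = (2/6)(1/5) = 0.066667; P(data | urn C) = (4/10)(3/9) = 0.13333; P(data | urn D) = (2/8)(1/7) = 0.035714.
Multiplying each by its prior: 1/4 · 0.090909 = 0.022727, 1/4 · 0.066667 = 0.016667, 1/4 · 0.13333 = 0.033333, 1/4 · 0.035714 = 0.0089286; these sum to 0.081656.
Normalising, the posterior is P(urn A | data) = 0.27833, P(urn B | data) = 0.20411, P(urn C | data) = 0.40822, P(urn D | data) = 0.10934.
So P(white next | data) = Σ P(white next | H) P(H | data) = (4/5)(0.27833) + (1)(0.20411) + (3/4)(0.40822) + (1)(0.10934) = 0.84228.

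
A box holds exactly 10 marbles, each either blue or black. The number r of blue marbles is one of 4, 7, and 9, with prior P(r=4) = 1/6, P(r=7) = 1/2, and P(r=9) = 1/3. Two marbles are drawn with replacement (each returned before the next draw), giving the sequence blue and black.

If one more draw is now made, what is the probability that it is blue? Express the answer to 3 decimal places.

The likelihood of the observed sequence under each hypothesis: P(data | r = 4) = (4/10)(6/10) = 6/25; P(data | r = 7) = (7/10)(3/10) = 21/100; P(data | r = 9) = (9/10)(1/10) = 9/100.
Weighting by the prior gives 1/6 · 6/25 = 1/25, 1/2 · 21/100 = 21/200, 1/3 · 9/100 = 3/100; summing to 7/40.
Normalising, the posterior is P(r = 4 | data) = 8/35, P(r = 7 | data) = 3/5, P(r = 9 | data) = 6/35.
The predictive probability is P(blue next | data) = (2/5)(8/35) + (7/10)(3/5) + (9/10)(6/35) = 233/350.

0.666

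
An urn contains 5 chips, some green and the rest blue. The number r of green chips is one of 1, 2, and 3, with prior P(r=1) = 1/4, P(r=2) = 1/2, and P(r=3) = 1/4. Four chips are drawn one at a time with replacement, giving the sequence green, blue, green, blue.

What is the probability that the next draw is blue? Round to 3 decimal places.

0.568

Under each hypothesis, the probability of the observed sequence is: P(data | r = 1) = (1/5)(4/5)(1/5)(4/5) = 16/625; P(data | r = 2) = (2/5)(3/5)(2/5)(3/5) = 36/625; P(data | r = 3) = (3/5)(2/5)(3/5)(2/5) = 36/625.
Weighting by the prior gives 1/4 · 16/625 = 4/625, 1/2 · 36/625 = 18/625, 1/4 · 36/625 = 9/625; with total 31/625.
Dividing through by the total gives posterior P(r = 1 | data) = 4/31, P(r = 2 | data) = 18/31, P(r = 3 | data) = 9/31.
Averaging over the posterior, P(blue next | data) = (4/5)(4/31) + (3/5)(18/31) + (2/5)(9/31) = 88/155.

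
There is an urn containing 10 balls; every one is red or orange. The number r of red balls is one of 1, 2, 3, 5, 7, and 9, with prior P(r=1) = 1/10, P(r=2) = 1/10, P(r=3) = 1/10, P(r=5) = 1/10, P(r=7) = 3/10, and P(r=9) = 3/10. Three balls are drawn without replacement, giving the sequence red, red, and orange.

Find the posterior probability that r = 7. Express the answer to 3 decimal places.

For each hypothesis, P(data | H) works out to: P(data | r = 1) = (1/10)(0/9) = 0; P(data | r = 2) = (2/10)(1/9)(8/8) = 0.022222; P(data | r = 3) = (3/10)(2/9)(7/8) = 0.058333; P(data | r = 5) = (5/10)(4/9)(5/8) = 0.13889; P(data | r = 7) = (7/10)(6/9)(3/8) = 0.175; P(data | r = 9) = (9/10)(8/9)(1/8) = 0.1.
Weighting by the prior gives 1/10 · 0 = 0, 1/10 · 0.022222 = 0.0022222, 1/10 · 0.058333 = 0.0058333, 1/10 · 0.13889 = 0.013889, 3/10 · 0.175 = 0.0525, 3/10 · 0.1 = 0.03; with total 0.10444.
By Bayes' rule, P(r = 7 | data) = (0.0525) / (0.10444) = 0.50266.

0.503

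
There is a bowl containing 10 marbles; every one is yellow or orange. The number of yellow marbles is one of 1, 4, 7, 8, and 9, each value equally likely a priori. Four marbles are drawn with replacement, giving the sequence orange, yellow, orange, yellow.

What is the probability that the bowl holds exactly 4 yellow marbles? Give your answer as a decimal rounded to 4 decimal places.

The likelihood of the observed sequence under each hypothesis: P(data | r = 1) = (9/10)(1/10)(9/10)(1/10) = 0.0081; P(data | r = 4) = (6/10)(4/10)(6/10)(4/10) = 0.0576; P(data | r = 7) = (3/10)(7/10)(3/10)(7/10) = 0.0441; P(data | r = 8) = (2/10)(8/10)(2/10)(8/10) = 0.0256; P(data | r = 9) = (1/10)(9/10)(1/10)(9/10) = 0.0081.
Multiplying each by its prior: 1/5 · 0.0081 = 0.00162, 1/5 · 0.0576 = 0.01152, 1/5 · 0.0441 = 0.00882, 1/5 · 0.0256 = 0.00512, 1/5 · 0.0081 = 0.00162; with total 0.0287.
Therefore the posterior P(r = 4 | data) = (0.01152) / (0.0287) = 0.40139.

0.4014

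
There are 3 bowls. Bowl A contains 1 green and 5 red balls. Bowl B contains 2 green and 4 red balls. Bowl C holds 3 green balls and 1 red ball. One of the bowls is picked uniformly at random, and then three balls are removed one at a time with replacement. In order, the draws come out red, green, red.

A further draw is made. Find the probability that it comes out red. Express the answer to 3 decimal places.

0.666

Under each hypothesis, the probability of the observed sequence is: P(data | bowl A) = (5/6)(1/6)(5/6) = 0.11574; P(data | bowl B) = (4/6)(2/6)(4/6) = 0.14815; P(data | bowl C) = (1/4)(3/4)(1/4) = 0.046875.
The prior-weighted likelihoods are 1/3 · 0.11574 = 0.03858, 1/3 · 0.14815 = 0.049383, 1/3 · 0.046875 = 0.015625; summing to 0.10359.
The posterior is then P(bowl A | data) = 0.37244, P(bowl B | data) = 0.47672, P(bowl C | data) = 0.15084.
So P(red next | data) = Σ P(red next | H) P(H | data) = (5/6)(0.37244) + (2/3)(0.47672) + (1/4)(0.15084) = 0.66589.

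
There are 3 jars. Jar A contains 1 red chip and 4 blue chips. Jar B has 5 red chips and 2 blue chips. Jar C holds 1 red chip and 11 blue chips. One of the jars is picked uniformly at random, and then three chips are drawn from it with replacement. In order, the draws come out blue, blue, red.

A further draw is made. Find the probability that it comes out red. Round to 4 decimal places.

Compute the likelihood of the observed sequence for each case: P(data | jar A) = (4/5)(4/5)(1/5) = 0.128; P(data | jar B) = (2/7)(2/7)(5/7) = 0.058309; P(data | jar C) = (11/12)(11/12)(1/12) = 0.070023.
Multiplying each by its prior: 1/3 · 0.128 = 0.042667, 1/3 · 0.058309 = 0.019436, 1/3 · 0.070023 = 0.023341; these sum to 0.085444.
Dividing through by the total gives posterior P(jar A | data) = 0.49935, P(jar B | data) = 0.22747, P(jar C | data) = 0.27317.
Averaging over the posterior, P(red next | data) = (1/5)(0.49935) + (5/7)(0.22747) + (1/12)(0.27317) = 0.28512.

0.2851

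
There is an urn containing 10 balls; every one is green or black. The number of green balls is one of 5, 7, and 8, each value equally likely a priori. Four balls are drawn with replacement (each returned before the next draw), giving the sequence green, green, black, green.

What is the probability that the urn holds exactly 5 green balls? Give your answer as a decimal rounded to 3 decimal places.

0.233

Compute the likelihood of the observed sequence for each case: P(data | r = 5) = (5/10)(5/10)(5/10)(5/10) = 0.0625; P(data | r = 7) = (7/10)(7/10)(3/10)(7/10) = 0.1029; P(data | r = 8) = (8/10)(8/10)(2/10)(8/10) = 0.1024.
Weighting by the prior gives 1/3 · 0.0625 = 0.020833, 1/3 · 0.1029 = 0.0343, 1/3 · 0.1024 = 0.034133; these sum to 0.089267.
So P(r = 5 | data) = (0.020833) / (0.089267) = 0.23338.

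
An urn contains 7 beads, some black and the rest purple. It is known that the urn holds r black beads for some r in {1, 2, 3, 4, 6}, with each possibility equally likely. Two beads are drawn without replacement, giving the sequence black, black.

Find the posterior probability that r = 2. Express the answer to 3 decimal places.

0.040

Compute the likelihood of the observed sequence for each case: P(data | r = 1) = (1/7)(0/6) = 0; P(data | r = 2) = (2/7)(1/6) = 1/21; P(data | r = 3) = (3/7)(2/6) = 1/7; P(data | r = 4) = (4/7)(3/6) = 2/7; P(data | r = 6) = (6/7)(5/6) = 5/7.
The prior-weighted likelihoods are 1/5 · 0 = 0, 1/5 · 1/21 = 1/105, 1/5 · 1/7 = 1/35, 1/5 · 2/7 = 2/35, 1/5 · 5/7 = 1/7; these sum to 5/21.
Therefore the posterior P(r = 2 | data) = (1/105) / (5/21) = 1/25.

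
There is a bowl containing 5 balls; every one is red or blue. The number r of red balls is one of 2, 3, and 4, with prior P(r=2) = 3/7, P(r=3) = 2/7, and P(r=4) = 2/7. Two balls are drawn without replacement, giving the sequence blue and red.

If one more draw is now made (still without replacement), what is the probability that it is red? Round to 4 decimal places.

Compute the likelihood of the observed sequence for each case: P(data | r = 2) = (3/5)(2/4) = 3/10; P(data | r = 3) = (2/5)(3/4) = 3/10; P(data | r = 4) = (1/5)(4/4) = 1/5.
Multiplying each by its prior: 3/7 · 3/10 = 9/70, 2/7 · 3/10 = 3/35, 2/7 · 1/5 = 2/35; summing to 19/70.
Dividing through by the total gives posterior P(r = 2 | data) = 9/19, P(r = 3 | data) = 6/19, P(r = 4 | data) = 4/19.
Averaging over the posterior, P(red next | data) = (1/3)(9/19) + (2/3)(6/19) + (1)(4/19) = 11/19.

0.5789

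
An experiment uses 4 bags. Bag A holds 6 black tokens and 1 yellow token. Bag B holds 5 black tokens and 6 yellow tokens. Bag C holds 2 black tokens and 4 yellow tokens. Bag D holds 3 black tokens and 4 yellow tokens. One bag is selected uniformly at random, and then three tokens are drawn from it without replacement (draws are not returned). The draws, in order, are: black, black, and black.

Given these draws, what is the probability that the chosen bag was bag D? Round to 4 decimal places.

Compute the likelihood of the observed sequence for each case: P(data | bag A) = (6/7)(5/6)(4/5) = 4/7; P(data | bag B) = (5/11)(4/10)(3/9) = 2/33; P(data | bag C) = (2/6)(1/5)(0/4) = 0; P(data | bag D) = (3/7)(2/6)(1/5) = 1/35.
The prior-weighted likelihoods are 1/4 · 4/7 = 1/7, 1/4 · 2/33 = 1/66, 1/4 · 0 = 0, 1/4 · 1/35 = 1/140; summing to 109/660.
Therefore the posterior P(bag D | data) = (1/140) / (109/660) = 33/763.

0.0433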